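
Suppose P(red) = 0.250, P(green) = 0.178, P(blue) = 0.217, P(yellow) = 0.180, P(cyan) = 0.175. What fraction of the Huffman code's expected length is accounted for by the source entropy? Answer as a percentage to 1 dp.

98.0%

Entropy H = −Σ p log₂ p ≈ 2.3069 bits.
Huffman merges: 7/40+89/500→353/1000; 9/50+217/1000→397/1000; 1/4+353/1000→603/1000; 397/1000+603/1000→1. L = 2353/1000 ≈ 2.3530.
Efficiency = H/L = 2.3069/2.3530 = 98.0%.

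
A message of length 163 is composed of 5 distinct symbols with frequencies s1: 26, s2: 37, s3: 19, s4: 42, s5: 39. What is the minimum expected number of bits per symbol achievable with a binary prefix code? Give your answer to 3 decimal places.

Probabilities are the counts divided by 163.
Repeatedly combine the two least-probable nodes; the expected code length is the sum of the merged weights.
merge 19/163 + 26/163 → 45/163
merge 37/163 + 39/163 → 76/163
merge 42/163 + 45/163 → 87/163
merge 76/163 + 87/163 → 1
L = 45/163 + 76/163 + 87/163 + 1 = 371/163 ≈ 2.276 bits/symbol.

2.276 bits/symbol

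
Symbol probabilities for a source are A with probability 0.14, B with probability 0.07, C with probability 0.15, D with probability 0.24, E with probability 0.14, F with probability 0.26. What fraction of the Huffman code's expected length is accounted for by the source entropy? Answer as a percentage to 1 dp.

98.9%

Entropy H = −Σ p log₂ p ≈ 2.4727 bits.
Huffman merges: 7/100+7/50→21/100; 7/50+3/20→29/100; 21/100+6/25→9/20; 13/50+29/100→11/20; 9/20+11/20→1. L = 5/2 ≈ 2.5000.
Efficiency = H/L = 2.4727/2.5000 = 98.9%.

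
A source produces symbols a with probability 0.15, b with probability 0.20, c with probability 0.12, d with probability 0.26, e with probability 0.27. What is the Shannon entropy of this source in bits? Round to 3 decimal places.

2.257 bits

H = −Σ pᵢ log₂ pᵢ.
−0.15·log₂(0.15) = 0.4105
−0.20·log₂(0.20) = 0.4644
−0.12·log₂(0.12) = 0.3671
−0.26·log₂(0.26) = 0.5053
−0.27·log₂(0.27) = 0.5100
Sum ≈ 2.2573 → 2.257 bits.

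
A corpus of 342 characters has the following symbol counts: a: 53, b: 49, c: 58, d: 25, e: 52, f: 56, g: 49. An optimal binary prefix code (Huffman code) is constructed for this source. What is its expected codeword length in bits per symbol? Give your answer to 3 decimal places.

Probabilities are the counts divided by 342.
Repeatedly combine the two least-probable nodes; the expected code length is the sum of the merged weights.
merge 25/342 + 49/342 → 37/171
merge 49/342 + 26/171 → 101/342
merge 53/342 + 28/171 → 109/342
merge 29/171 + 37/171 → 22/57
merge 101/342 + 109/342 → 35/57
merge 22/57 + 35/57 → 1
L = 37/171 + 101/342 + 109/342 + 22/57 + 35/57 + 1 = 484/171 ≈ 2.830 bits/symbol.

2.830 bits/symbol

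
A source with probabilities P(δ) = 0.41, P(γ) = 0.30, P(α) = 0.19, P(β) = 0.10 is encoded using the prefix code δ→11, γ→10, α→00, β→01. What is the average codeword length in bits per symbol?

2 bits/symbol

L̄ = Σ pᵢ·ℓᵢ = 0.41·2 + 0.30·2 + 0.19·2 + 0.10·2 = 2 bits/symbol.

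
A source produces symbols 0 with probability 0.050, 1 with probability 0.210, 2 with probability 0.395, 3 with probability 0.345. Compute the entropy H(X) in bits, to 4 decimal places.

H = −Σ pᵢ log₂ pᵢ.
−0.050·log₂(0.050) = 0.2161
−0.210·log₂(0.210) = 0.4728
−0.395·log₂(0.395) = 0.5293
−0.345·log₂(0.345) = 0.5297
Sum ≈ 1.7479 → 1.7479 bits.

1.7479 bits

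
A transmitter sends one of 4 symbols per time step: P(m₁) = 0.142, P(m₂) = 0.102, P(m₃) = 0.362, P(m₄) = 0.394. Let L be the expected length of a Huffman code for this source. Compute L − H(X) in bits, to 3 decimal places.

0.054 bits

Entropy H = −Σ p log₂ p ≈ 1.7959 bits.
Huffman merges: 51/500+71/500→61/250; 61/250+181/500→303/500; 197/500+303/500→1. L = 37/20 ≈ 1.8500.
L − H = 1.8500 − 1.7959 = 0.054 bits.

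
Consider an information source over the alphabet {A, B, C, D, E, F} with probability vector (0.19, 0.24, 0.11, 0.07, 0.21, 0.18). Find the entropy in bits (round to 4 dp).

2.4863 bits

H = −Σ pᵢ log₂ pᵢ.
−0.19·log₂(0.19) = 0.4552
−0.24·log₂(0.24) = 0.4941
−0.11·log₂(0.11) = 0.3503
−0.07·log₂(0.07) = 0.2686
−0.21·log₂(0.21) = 0.4728
−0.18·log₂(0.18) = 0.4453
Sum ≈ 2.4863 → 2.4863 bits.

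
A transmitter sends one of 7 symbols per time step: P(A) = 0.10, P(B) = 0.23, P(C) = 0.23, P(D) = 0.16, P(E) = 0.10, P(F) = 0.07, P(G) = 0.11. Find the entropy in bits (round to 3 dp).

2.682 bits

H = −Σ pᵢ log₂ pᵢ.
−0.10·log₂(0.10) = 0.3322
−0.23·log₂(0.23) = 0.4877
−0.23·log₂(0.23) = 0.4877
−0.16·log₂(0.16) = 0.4230
−0.10·log₂(0.10) = 0.3322
−0.07·log₂(0.07) = 0.2686
−0.11·log₂(0.11) = 0.3503
Sum ≈ 2.6816 → 2.682 bits.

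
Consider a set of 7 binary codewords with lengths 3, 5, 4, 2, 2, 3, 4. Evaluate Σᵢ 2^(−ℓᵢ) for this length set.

With common denominator 2^5 = 32: Σ 2^(−ℓᵢ) = 4/32 + 1/32 + 2/32 + 8/32 + 8/32 + 4/32 + 2/32 = 29/32 = 0.90625.

0.90625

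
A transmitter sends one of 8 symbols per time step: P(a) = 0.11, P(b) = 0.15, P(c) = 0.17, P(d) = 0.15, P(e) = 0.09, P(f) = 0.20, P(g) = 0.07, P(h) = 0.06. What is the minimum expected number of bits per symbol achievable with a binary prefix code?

Repeatedly combine the two least-probable nodes; the expected code length is the sum of the merged weights.
merge 3/50 + 7/100 → 13/100
merge 9/100 + 11/100 → 1/5
merge 13/100 + 3/20 → 7/25
merge 3/20 + 17/100 → 8/25
merge 1/5 + 1/5 → 2/5
merge 7/25 + 8/25 → 3/5
merge 2/5 + 3/5 → 1
L = 13/100 + 1/5 + 7/25 + 8/25 + 2/5 + 3/5 + 1 = 293/100 = 2.93 bits/symbol.

2.93 bits/symbol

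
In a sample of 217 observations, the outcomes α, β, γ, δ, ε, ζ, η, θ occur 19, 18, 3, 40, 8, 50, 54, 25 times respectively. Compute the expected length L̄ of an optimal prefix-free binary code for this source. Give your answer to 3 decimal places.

2.705 bits/symbol

Probabilities are the counts divided by 217.
Repeatedly combine the two least-probable nodes; the expected code length is the sum of the merged weights.
merge 3/217 + 8/217 → 11/217
merge 11/217 + 18/217 → 29/217
merge 19/217 + 25/217 → 44/217
merge 29/217 + 40/217 → 69/217
merge 44/217 + 50/217 → 94/217
merge 54/217 + 69/217 → 123/217
merge 94/217 + 123/217 → 1
L = 11/217 + 29/217 + 44/217 + 69/217 + 94/217 + 123/217 + 1 = 587/217 ≈ 2.705 bits/symbol.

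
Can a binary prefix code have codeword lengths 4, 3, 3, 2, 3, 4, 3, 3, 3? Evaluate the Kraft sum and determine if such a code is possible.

With common denominator 2^4 = 16: Σ 2^(−ℓᵢ) = 1/16 + 2/16 + 2/16 + 4/16 + 2/16 + 1/16 + 2/16 + 2/16 + 2/16 = 18/16 = 1.125.
Kraft's inequality requires Σ ≤ 1; here Σ = 1.125 > 1, so no such prefix code exists.

1.125; no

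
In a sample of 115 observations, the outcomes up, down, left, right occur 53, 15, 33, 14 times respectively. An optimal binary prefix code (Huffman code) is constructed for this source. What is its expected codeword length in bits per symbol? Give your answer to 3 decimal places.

Probabilities are the counts divided by 115.
Repeatedly combine the two least-probable nodes; the expected code length is the sum of the merged weights.
merge 14/115 + 3/23 → 29/115
merge 29/115 + 33/115 → 62/115
merge 53/115 + 62/115 → 1
L = 29/115 + 62/115 + 1 = 206/115 ≈ 1.791 bits/symbol.

1.791 bits/symbol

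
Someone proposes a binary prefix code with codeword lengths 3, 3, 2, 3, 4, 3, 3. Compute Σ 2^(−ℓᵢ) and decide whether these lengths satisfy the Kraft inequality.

With common denominator 2^4 = 16: Σ 2^(−ℓᵢ) = 2/16 + 2/16 + 4/16 + 2/16 + 1/16 + 2/16 + 2/16 = 15/16 = 0.9375.
Kraft's inequality requires Σ ≤ 1; here Σ = 0.9375 ≤ 1, so such a prefix code exists.

0.9375; yes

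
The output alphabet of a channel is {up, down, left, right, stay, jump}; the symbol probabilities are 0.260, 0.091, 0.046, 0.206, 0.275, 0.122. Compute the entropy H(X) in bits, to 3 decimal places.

2.376 bits

H = −Σ pᵢ log₂ pᵢ.
−0.260·log₂(0.260) = 0.5053
−0.091·log₂(0.091) = 0.3147
−0.046·log₂(0.046) = 0.2043
−0.206·log₂(0.206) = 0.4695
−0.275·log₂(0.275) = 0.5122
−0.122·log₂(0.122) = 0.3703
Sum ≈ 2.3763 → 2.376 bits.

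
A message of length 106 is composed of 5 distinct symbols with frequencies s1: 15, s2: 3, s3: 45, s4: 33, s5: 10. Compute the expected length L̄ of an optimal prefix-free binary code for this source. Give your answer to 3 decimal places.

1.962 bits/symbol

Probabilities are the counts divided by 106.
Repeatedly combine the two least-probable nodes; the expected code length is the sum of the merged weights.
merge 3/106 + 5/53 → 13/106
merge 13/106 + 15/106 → 14/53
merge 14/53 + 33/106 → 61/106
merge 45/106 + 61/106 → 1
L = 13/106 + 14/53 + 61/106 + 1 = 104/53 ≈ 1.962 bits/symbol.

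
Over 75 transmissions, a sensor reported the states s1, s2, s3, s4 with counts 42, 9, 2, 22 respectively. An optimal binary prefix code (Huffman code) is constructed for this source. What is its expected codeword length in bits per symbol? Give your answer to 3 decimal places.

1.587 bits/symbol

Probabilities are the counts divided by 75.
Repeatedly combine the two least-probable nodes; the expected code length is the sum of the merged weights.
merge 2/75 + 3/25 → 11/75
merge 11/75 + 22/75 → 11/25
merge 11/25 + 14/25 → 1
L = 11/75 + 11/25 + 1 = 119/75 ≈ 1.587 bits/symbol.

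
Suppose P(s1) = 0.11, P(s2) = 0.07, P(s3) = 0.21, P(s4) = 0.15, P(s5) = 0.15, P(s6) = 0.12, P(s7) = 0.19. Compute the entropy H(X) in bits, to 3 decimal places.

H = −Σ pᵢ log₂ pᵢ.
−0.11·log₂(0.11) = 0.3503
−0.07·log₂(0.07) = 0.2686
−0.21·log₂(0.21) = 0.4728
−0.15·log₂(0.15) = 0.4105
−0.15·log₂(0.15) = 0.4105
−0.12·log₂(0.12) = 0.3671
−0.19·log₂(0.19) = 0.4552
Sum ≈ 2.7350 → 2.735 bits.

2.735 bits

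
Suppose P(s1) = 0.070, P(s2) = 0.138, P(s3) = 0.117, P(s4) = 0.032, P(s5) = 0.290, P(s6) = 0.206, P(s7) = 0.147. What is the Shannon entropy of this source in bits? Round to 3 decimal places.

2.578 bits

H = −Σ pᵢ log₂ pᵢ.
−0.070·log₂(0.070) = 0.2686
−0.138·log₂(0.138) = 0.3943
−0.117·log₂(0.117) = 0.3622
−0.032·log₂(0.032) = 0.1589
−0.290·log₂(0.290) = 0.5179
−0.206·log₂(0.206) = 0.4695
−0.147·log₂(0.147) = 0.4066
Sum ≈ 2.5780 → 2.578 bits.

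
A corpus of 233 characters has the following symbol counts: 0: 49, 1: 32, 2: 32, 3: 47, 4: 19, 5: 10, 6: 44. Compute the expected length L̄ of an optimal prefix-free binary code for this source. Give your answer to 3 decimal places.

2.712 bits/symbol

Probabilities are the counts divided by 233.
Repeatedly combine the two least-probable nodes; the expected code length is the sum of the merged weights.
merge 10/233 + 19/233 → 29/233
merge 29/233 + 32/233 → 61/233
merge 32/233 + 44/233 → 76/233
merge 47/233 + 49/233 → 96/233
merge 61/233 + 76/233 → 137/233
merge 96/233 + 137/233 → 1
L = 29/233 + 61/233 + 76/233 + 96/233 + 137/233 + 1 = 632/233 ≈ 2.712 bits/symbol.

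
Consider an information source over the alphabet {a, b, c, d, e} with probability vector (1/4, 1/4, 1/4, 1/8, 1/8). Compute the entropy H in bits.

Each probability is a power of 1/2, so log₂(1/p) is an integer.
H = Σ p·log₂(1/p) = 1/4·2 + 1/4·2 + 1/4·2 + 1/8·3 + 1/8·3 = 2.25 bits.

2.25 bits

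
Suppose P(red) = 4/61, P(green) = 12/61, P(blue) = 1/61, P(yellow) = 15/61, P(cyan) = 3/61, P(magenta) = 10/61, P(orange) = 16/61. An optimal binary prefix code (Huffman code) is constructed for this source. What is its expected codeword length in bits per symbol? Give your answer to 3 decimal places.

2.492 bits/symbol

Repeatedly combine the two least-probable nodes; the expected code length is the sum of the merged weights.
merge 1/61 + 3/61 → 4/61
merge 4/61 + 4/61 → 8/61
merge 8/61 + 10/61 → 18/61
merge 12/61 + 15/61 → 27/61
merge 16/61 + 18/61 → 34/61
merge 27/61 + 34/61 → 1
L = 4/61 + 8/61 + 18/61 + 27/61 + 34/61 + 1 = 152/61 ≈ 2.492 bits/symbol.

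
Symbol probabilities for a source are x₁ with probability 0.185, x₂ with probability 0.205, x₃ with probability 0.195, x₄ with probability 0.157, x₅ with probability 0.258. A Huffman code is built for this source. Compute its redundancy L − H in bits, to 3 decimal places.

0.039 bits

Entropy H = −Σ p log₂ p ≈ 2.3026 bits.
Huffman merges: 157/1000+37/200→171/500; 39/200+41/200→2/5; 129/500+171/500→3/5; 2/5+3/5→1. L = 1171/500 ≈ 2.3420.
L − H = 2.3420 − 2.3026 = 0.039 bits.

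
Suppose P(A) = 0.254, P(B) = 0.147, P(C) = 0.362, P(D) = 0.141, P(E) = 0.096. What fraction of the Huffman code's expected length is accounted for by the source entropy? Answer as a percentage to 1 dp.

96.7%

Entropy H = −Σ p log₂ p ≈ 2.1625 bits.
Huffman merges: 12/125+141/1000→237/1000; 147/1000+237/1000→48/125; 127/500+181/500→77/125; 48/125+77/125→1. L = 2237/1000 ≈ 2.2370.
Efficiency = H/L = 2.1625/2.2370 = 96.7%.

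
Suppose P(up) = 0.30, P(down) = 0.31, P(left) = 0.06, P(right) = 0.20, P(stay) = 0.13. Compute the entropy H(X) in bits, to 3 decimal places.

2.135 bits

H = −Σ pᵢ log₂ pᵢ.
−0.30·log₂(0.30) = 0.5211
−0.31·log₂(0.31) = 0.5238
−0.06·log₂(0.06) = 0.2435
−0.20·log₂(0.20) = 0.4644
−0.13·log₂(0.13) = 0.3826
Sum ≈ 2.1354 → 2.135 bits.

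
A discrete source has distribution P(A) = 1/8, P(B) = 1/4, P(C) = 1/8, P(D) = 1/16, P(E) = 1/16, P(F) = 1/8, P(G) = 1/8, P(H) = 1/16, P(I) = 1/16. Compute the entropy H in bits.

Each probability is a power of 1/2, so log₂(1/p) is an integer.
H = Σ p·log₂(1/p) = 1/8·3 + 1/4·2 + 1/8·3 + 1/16·4 + 1/16·4 + 1/8·3 + 1/8·3 + 1/16·4 + 1/16·4 = 3 bits.

3 bits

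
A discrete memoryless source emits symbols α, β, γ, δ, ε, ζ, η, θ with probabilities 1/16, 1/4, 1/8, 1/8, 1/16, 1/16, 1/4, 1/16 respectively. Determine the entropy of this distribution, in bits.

Each probability is a power of 1/2, so log₂(1/p) is an integer.
H = Σ p·log₂(1/p) = 1/16·4 + 1/4·2 + 1/8·3 + 1/8·3 + 1/16·4 + 1/16·4 + 1/4·2 + 1/16·4 = 2.75 bits.

2.75 bits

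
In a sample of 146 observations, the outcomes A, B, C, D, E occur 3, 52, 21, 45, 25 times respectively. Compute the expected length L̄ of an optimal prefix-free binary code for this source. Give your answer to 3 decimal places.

Probabilities are the counts divided by 146.
Repeatedly combine the two least-probable nodes; the expected code length is the sum of the merged weights.
merge 3/146 + 21/146 → 12/73
merge 12/73 + 25/146 → 49/146
merge 45/146 + 49/146 → 47/73
merge 26/73 + 47/73 → 1
L = 12/73 + 49/146 + 47/73 + 1 = 313/146 ≈ 2.144 bits/symbol.

2.144 bits/symbol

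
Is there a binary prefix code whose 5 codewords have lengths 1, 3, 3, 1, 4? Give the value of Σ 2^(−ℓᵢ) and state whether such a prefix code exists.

With common denominator 2^4 = 16: Σ 2^(−ℓᵢ) = 8/16 + 2/16 + 2/16 + 8/16 + 1/16 = 21/16 = 1.3125.
Kraft's inequality requires Σ ≤ 1; here Σ = 1.3125 > 1, so no such prefix code exists.

1.3125; no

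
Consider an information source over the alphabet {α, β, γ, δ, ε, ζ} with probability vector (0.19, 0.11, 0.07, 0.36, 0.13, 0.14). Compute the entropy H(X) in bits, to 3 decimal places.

2.384 bits

H = −Σ pᵢ log₂ pᵢ.
−0.19·log₂(0.19) = 0.4552
−0.11·log₂(0.11) = 0.3503
−0.07·log₂(0.07) = 0.2686
−0.36·log₂(0.36) = 0.5306
−0.13·log₂(0.13) = 0.3826
−0.14·log₂(0.14) = 0.3971
Sum ≈ 2.3844 → 2.384 bits.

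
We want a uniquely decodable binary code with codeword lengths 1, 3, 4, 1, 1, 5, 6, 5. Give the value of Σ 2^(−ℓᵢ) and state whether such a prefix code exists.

With common denominator 2^6 = 64: Σ 2^(−ℓᵢ) = 32/64 + 8/64 + 4/64 + 32/64 + 32/64 + 2/64 + 1/64 + 2/64 = 113/64 = 1.765625.
Kraft's inequality requires Σ ≤ 1; here Σ = 1.765625 > 1, so no such prefix code exists.

1.765625; no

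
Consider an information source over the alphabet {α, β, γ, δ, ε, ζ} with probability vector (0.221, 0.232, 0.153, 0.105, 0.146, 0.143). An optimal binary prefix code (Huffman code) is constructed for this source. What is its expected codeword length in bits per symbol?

Repeatedly combine the two least-probable nodes; the expected code length is the sum of the merged weights.
merge 21/200 + 143/1000 → 31/125
merge 73/500 + 153/1000 → 299/1000
merge 221/1000 + 29/125 → 453/1000
merge 31/125 + 299/1000 → 547/1000
merge 453/1000 + 547/1000 → 1
L = 31/125 + 299/1000 + 453/1000 + 547/1000 + 1 = 2547/1000 = 2.547 bits/symbol.

2.547 bits/symbol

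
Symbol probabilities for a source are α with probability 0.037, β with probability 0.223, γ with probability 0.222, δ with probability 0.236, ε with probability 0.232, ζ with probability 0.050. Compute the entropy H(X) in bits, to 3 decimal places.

2.338 bits

H = −Σ pᵢ log₂ pᵢ.
−0.037·log₂(0.037) = 0.1760
−0.223·log₂(0.223) = 0.4828
−0.222·log₂(0.222) = 0.4820
−0.236·log₂(0.236) = 0.4916
−0.232·log₂(0.232) = 0.4890
−0.050·log₂(0.050) = 0.2161
Sum ≈ 2.3375 → 2.338 bits.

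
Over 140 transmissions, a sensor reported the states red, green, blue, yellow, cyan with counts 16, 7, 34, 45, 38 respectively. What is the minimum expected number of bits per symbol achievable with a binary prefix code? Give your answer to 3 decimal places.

2.164 bits/symbol

Probabilities are the counts divided by 140.
Repeatedly combine the two least-probable nodes; the expected code length is the sum of the merged weights.
merge 1/20 + 4/35 → 23/140
merge 23/140 + 17/70 → 57/140
merge 19/70 + 9/28 → 83/140
merge 57/140 + 83/140 → 1
L = 23/140 + 57/140 + 83/140 + 1 = 303/140 ≈ 2.164 bits/symbol.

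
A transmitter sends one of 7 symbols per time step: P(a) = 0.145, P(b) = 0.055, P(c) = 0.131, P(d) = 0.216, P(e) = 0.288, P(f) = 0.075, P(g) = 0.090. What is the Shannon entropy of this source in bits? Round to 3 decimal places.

2.606 bits

H = −Σ pᵢ log₂ pᵢ.
−0.145·log₂(0.145) = 0.4040
−0.055·log₂(0.055) = 0.2301
−0.131·log₂(0.131) = 0.3841
−0.216·log₂(0.216) = 0.4776
−0.288·log₂(0.288) = 0.5172
−0.075·log₂(0.075) = 0.2803
−0.090·log₂(0.090) = 0.3127
Sum ≈ 2.6059 → 2.606 bits.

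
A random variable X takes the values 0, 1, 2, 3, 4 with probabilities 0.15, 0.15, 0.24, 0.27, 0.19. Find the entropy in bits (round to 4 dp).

2.2805 bits

H = −Σ pᵢ log₂ pᵢ.
−0.15·log₂(0.15) = 0.4105
−0.15·log₂(0.15) = 0.4105
−0.24·log₂(0.24) = 0.4941
−0.27·log₂(0.27) = 0.5100
−0.19·log₂(0.19) = 0.4552
Sum ≈ 2.2805 → 2.2805 bits.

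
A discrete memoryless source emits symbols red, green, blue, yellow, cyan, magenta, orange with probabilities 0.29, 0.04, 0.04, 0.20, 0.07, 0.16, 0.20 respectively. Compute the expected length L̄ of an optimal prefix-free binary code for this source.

Repeatedly combine the two least-probable nodes; the expected code length is the sum of the merged weights.
merge 1/25 + 1/25 → 2/25
merge 7/100 + 2/25 → 3/20
merge 3/20 + 4/25 → 31/100
merge 1/5 + 1/5 → 2/5
merge 29/100 + 31/100 → 3/5
merge 2/5 + 3/5 → 1
L = 2/25 + 3/20 + 31/100 + 2/5 + 3/5 + 1 = 127/50 = 2.54 bits/symbol.

2.54 bits/symbol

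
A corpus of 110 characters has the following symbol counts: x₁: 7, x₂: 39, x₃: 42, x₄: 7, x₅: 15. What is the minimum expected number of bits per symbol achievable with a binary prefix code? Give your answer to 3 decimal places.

2.009 bits/symbol

Probabilities are the counts divided by 110.
Repeatedly combine the two least-probable nodes; the expected code length is the sum of the merged weights.
merge 7/110 + 7/110 → 7/55
merge 7/55 + 3/22 → 29/110
merge 29/110 + 39/110 → 34/55
merge 21/55 + 34/55 → 1
L = 7/55 + 29/110 + 34/55 + 1 = 221/110 ≈ 2.009 bits/symbol.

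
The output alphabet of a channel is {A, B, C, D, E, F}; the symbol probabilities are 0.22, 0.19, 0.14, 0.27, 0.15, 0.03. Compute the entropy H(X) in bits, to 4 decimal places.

H = −Σ pᵢ log₂ pᵢ.
−0.22·log₂(0.22) = 0.4806
−0.19·log₂(0.19) = 0.4552
−0.14·log₂(0.14) = 0.3971
−0.27·log₂(0.27) = 0.5100
−0.15·log₂(0.15) = 0.4105
−0.03·log₂(0.03) = 0.1518
Sum ≈ 2.4052 → 2.4052 bits.

2.4052 bits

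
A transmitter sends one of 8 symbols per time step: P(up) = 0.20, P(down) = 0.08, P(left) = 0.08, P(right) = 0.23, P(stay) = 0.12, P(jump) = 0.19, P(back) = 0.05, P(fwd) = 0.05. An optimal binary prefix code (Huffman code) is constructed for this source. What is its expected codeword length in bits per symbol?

2.83 bits/symbol

Repeatedly combine the two least-probable nodes; the expected code length is the sum of the merged weights.
merge 1/20 + 1/20 → 1/10
merge 2/25 + 2/25 → 4/25
merge 1/10 + 3/25 → 11/50
merge 4/25 + 19/100 → 7/20
merge 1/5 + 11/50 → 21/50
merge 23/100 + 7/20 → 29/50
merge 21/50 + 29/50 → 1
L = 1/10 + 4/25 + 11/50 + 7/20 + 21/50 + 29/50 + 1 = 283/100 = 2.83 bits/symbol.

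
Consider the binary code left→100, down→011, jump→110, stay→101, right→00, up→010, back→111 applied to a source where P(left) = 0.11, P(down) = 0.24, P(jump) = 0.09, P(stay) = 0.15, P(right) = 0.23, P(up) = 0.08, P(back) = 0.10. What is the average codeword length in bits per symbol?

L̄ = Σ pᵢ·ℓᵢ = 0.11·3 + 0.24·3 + 0.09·3 + 0.15·3 + 0.23·2 + 0.08·3 + 0.10·3 = 2.77 bits/symbol.

2.77 bits/symbol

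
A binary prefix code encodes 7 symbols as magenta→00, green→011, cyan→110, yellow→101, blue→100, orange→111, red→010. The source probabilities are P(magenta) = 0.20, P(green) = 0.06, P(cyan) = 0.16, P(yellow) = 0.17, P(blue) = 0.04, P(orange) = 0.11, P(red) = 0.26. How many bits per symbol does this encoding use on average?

2.8 bits/symbol

L̄ = Σ pᵢ·ℓᵢ = 0.20·2 + 0.06·3 + 0.16·3 + 0.17·3 + 0.04·3 + 0.11·3 + 0.26·3 = 2.8 bits/symbol.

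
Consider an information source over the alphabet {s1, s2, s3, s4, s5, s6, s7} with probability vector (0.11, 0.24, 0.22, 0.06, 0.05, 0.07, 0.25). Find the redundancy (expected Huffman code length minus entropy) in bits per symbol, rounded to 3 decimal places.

Entropy H = −Σ p log₂ p ≈ 2.5532 bits.
Huffman merges: 1/20+3/50→11/100; 7/100+11/100→9/50; 11/100+9/50→29/100; 11/50+6/25→23/50; 1/4+29/100→27/50; 23/50+27/50→1. L = 129/50 ≈ 2.5800.
L − H = 2.5800 − 2.5532 = 0.027 bits.

0.027 bits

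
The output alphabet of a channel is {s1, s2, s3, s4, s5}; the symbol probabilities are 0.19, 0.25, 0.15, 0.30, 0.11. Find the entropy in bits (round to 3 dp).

H = −Σ pᵢ log₂ pᵢ.
−0.19·log₂(0.19) = 0.4552
−0.25·log₂(0.25) = 0.5000
−0.15·log₂(0.15) = 0.4105
−0.30·log₂(0.30) = 0.5211
−0.11·log₂(0.11) = 0.3503
Sum ≈ 2.2371 → 2.237 bits.

2.237 bits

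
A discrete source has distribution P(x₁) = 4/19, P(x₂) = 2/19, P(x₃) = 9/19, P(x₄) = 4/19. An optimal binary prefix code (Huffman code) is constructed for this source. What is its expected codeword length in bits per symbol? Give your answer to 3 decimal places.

1.842 bits/symbol

Repeatedly combine the two least-probable nodes; the expected code length is the sum of the merged weights.
merge 2/19 + 4/19 → 6/19
merge 4/19 + 6/19 → 10/19
merge 9/19 + 10/19 → 1
L = 6/19 + 10/19 + 1 = 35/19 ≈ 1.842 bits/symbol.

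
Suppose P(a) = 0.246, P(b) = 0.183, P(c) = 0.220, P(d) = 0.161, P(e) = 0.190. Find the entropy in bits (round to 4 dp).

2.3061 bits

H = −Σ pᵢ log₂ pᵢ.
−0.246·log₂(0.246) = 0.4977
−0.183·log₂(0.183) = 0.4484
−0.220·log₂(0.220) = 0.4806
−0.161·log₂(0.161) = 0.4242
−0.190·log₂(0.190) = 0.4552
Sum ≈ 2.3061 → 2.3061 bits.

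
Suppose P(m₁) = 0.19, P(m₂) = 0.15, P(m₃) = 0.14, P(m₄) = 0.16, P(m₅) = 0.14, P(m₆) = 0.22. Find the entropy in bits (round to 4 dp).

2.5636 bits

H = −Σ pᵢ log₂ pᵢ.
−0.19·log₂(0.19) = 0.4552
−0.15·log₂(0.15) = 0.4105
−0.14·log₂(0.14) = 0.3971
−0.16·log₂(0.16) = 0.4230
−0.14·log₂(0.14) = 0.3971
−0.22·log₂(0.22) = 0.4806
Sum ≈ 2.5636 → 2.5636 bits.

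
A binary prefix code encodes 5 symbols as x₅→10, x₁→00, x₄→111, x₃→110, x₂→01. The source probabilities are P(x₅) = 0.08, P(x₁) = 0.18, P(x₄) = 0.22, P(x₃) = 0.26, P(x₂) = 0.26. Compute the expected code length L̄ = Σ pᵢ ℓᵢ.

L̄ = Σ pᵢ·ℓᵢ = 0.08·2 + 0.18·2 + 0.22·3 + 0.26·3 + 0.26·2 = 2.48 bits/symbol.

2.48 bits/symbol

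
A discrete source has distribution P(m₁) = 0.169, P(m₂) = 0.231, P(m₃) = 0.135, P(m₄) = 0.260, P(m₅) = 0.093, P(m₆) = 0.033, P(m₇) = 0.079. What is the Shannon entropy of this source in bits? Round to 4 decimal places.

H = −Σ pᵢ log₂ pᵢ.
−0.169·log₂(0.169) = 0.4335
−0.231·log₂(0.231) = 0.4883
−0.135·log₂(0.135) = 0.3900
−0.260·log₂(0.260) = 0.5053
−0.093·log₂(0.093) = 0.3187
−0.033·log₂(0.033) = 0.1624
−0.079·log₂(0.079) = 0.2893
Sum ≈ 2.5875 → 2.5875 bits.

2.5875 bits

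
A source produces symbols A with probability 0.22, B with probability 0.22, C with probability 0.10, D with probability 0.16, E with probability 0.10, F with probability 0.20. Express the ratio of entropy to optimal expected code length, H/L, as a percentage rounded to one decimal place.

98.2%

Entropy H = −Σ p log₂ p ≈ 2.5129 bits.
Huffman merges: 1/10+1/10→1/5; 4/25+1/5→9/25; 1/5+11/50→21/50; 11/50+9/25→29/50; 21/50+29/50→1. L = 64/25 ≈ 2.5600.
Efficiency = H/L = 2.5129/2.5600 = 98.2%.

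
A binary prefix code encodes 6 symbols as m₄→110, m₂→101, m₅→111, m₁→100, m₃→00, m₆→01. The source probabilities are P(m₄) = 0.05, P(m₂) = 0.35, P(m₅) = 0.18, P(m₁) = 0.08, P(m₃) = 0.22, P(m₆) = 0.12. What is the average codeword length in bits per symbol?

2.66 bits/symbol

L̄ = Σ pᵢ·ℓᵢ = 0.05·3 + 0.35·3 + 0.18·3 + 0.08·3 + 0.22·2 + 0.12·2 = 2.66 bits/symbol.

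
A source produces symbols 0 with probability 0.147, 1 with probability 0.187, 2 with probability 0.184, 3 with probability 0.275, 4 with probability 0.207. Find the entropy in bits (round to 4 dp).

H = −Σ pᵢ log₂ pᵢ.
−0.147·log₂(0.147) = 0.4066
−0.187·log₂(0.187) = 0.4523
−0.184·log₂(0.184) = 0.4494
−0.275·log₂(0.275) = 0.5122
−0.207·log₂(0.207) = 0.4704
Sum ≈ 2.2909 → 2.2909 bits.

2.2909 bits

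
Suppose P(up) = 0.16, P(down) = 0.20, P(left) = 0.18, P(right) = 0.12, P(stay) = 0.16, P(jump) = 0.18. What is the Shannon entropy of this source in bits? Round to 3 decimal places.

2.568 bits

H = −Σ pᵢ log₂ pᵢ.
−0.16·log₂(0.16) = 0.4230
−0.20·log₂(0.20) = 0.4644
−0.18·log₂(0.18) = 0.4453
−0.12·log₂(0.12) = 0.3671
−0.16·log₂(0.16) = 0.4230
−0.18·log₂(0.18) = 0.4453
Sum ≈ 2.5681 → 2.568 bits.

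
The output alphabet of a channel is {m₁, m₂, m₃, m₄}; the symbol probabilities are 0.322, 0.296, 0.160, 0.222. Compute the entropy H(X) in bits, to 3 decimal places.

H = −Σ pᵢ log₂ pᵢ.
−0.322·log₂(0.322) = 0.5264
−0.296·log₂(0.296) = 0.5199
−0.160·log₂(0.160) = 0.4230
−0.222·log₂(0.222) = 0.4820
Sum ≈ 1.9514 → 1.951 bits.

1.951 bits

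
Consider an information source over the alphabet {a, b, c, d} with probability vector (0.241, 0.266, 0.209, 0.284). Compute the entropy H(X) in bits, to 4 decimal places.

1.9907 bits

H = −Σ pᵢ log₂ pᵢ.
−0.241·log₂(0.241) = 0.4947
−0.266·log₂(0.266) = 0.5082
−0.209·log₂(0.209) = 0.4720
−0.284·log₂(0.284) = 0.5158
Sum ≈ 1.9907 → 1.9907 bits.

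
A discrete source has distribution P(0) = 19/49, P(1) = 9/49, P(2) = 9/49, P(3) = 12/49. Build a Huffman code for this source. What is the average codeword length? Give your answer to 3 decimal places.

Repeatedly combine the two least-probable nodes; the expected code length is the sum of the merged weights.
merge 9/49 + 9/49 → 18/49
merge 12/49 + 18/49 → 30/49
merge 19/49 + 30/49 → 1
L = 18/49 + 30/49 + 1 = 97/49 ≈ 1.980 bits/symbol.

1.980 bits/symbol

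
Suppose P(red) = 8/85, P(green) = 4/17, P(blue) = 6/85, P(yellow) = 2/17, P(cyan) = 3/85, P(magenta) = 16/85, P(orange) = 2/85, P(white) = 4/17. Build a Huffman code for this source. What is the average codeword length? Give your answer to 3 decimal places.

2.718 bits/symbol

Repeatedly combine the two least-probable nodes; the expected code length is the sum of the merged weights.
merge 2/85 + 3/85 → 1/17
merge 1/17 + 6/85 → 11/85
merge 8/85 + 2/17 → 18/85
merge 11/85 + 16/85 → 27/85
merge 18/85 + 4/17 → 38/85
merge 4/17 + 27/85 → 47/85
merge 38/85 + 47/85 → 1
L = 1/17 + 11/85 + 18/85 + 27/85 + 38/85 + 47/85 + 1 = 231/85 ≈ 2.718 bits/symbol.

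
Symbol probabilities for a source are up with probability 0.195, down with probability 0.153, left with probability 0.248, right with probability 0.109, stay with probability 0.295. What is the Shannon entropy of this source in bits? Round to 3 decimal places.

2.241 bits

H = −Σ pᵢ log₂ pᵢ.
−0.195·log₂(0.195) = 0.4599
−0.153·log₂(0.153) = 0.4144
−0.248·log₂(0.248) = 0.4989
−0.109·log₂(0.109) = 0.3485
−0.295·log₂(0.295) = 0.5196
Sum ≈ 2.2413 → 2.241 bits.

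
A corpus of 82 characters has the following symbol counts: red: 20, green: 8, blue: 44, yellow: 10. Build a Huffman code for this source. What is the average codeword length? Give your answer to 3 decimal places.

1.683 bits/symbol

Probabilities are the counts divided by 82.
Repeatedly combine the two least-probable nodes; the expected code length is the sum of the merged weights.
merge 4/41 + 5/41 → 9/41
merge 9/41 + 10/41 → 19/41
merge 19/41 + 22/41 → 1
L = 9/41 + 19/41 + 1 = 69/41 ≈ 1.683 bits/symbol.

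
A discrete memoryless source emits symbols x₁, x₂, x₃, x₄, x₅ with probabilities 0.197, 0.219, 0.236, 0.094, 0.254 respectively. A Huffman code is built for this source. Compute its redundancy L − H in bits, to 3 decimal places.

Entropy H = −Σ p log₂ p ≈ 2.2560 bits.
Huffman merges: 47/500+197/1000→291/1000; 219/1000+59/250→91/200; 127/500+291/1000→109/200; 91/200+109/200→1. L = 2291/1000 ≈ 2.2910.
L − H = 2.2910 − 2.2560 = 0.035 bits.

0.035 bits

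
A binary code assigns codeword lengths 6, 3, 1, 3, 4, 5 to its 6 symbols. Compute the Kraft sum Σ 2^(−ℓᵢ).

With common denominator 2^6 = 64: Σ 2^(−ℓᵢ) = 1/64 + 8/64 + 32/64 + 8/64 + 4/64 + 2/64 = 55/64 = 0.859375.

0.859375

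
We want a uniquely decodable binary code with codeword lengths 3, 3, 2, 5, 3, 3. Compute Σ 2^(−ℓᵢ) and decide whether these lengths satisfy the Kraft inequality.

0.78125; yes

With common denominator 2^5 = 32: Σ 2^(−ℓᵢ) = 4/32 + 4/32 + 8/32 + 1/32 + 4/32 + 4/32 = 25/32 = 0.78125.
Kraft's inequality requires Σ ≤ 1; here Σ = 0.78125 ≤ 1, so such a prefix code exists.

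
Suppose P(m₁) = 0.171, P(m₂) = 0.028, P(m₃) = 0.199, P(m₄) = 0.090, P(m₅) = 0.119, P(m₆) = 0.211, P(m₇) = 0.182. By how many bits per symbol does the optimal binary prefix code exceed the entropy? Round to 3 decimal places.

Entropy H = −Σ p log₂ p ≈ 2.6427 bits.
Huffman merges: 7/250+9/100→59/500; 59/500+119/1000→237/1000; 171/1000+91/500→353/1000; 199/1000+211/1000→41/100; 237/1000+353/1000→59/100; 41/100+59/100→1. L = 677/250 ≈ 2.7080.
L − H = 2.7080 − 2.6427 = 0.065 bits.

0.065 bits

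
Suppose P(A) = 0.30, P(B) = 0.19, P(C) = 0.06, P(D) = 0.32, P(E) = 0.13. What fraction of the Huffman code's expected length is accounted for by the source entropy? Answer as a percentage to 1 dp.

97.2%

Entropy H = −Σ p log₂ p ≈ 2.1285 bits.
Huffman merges: 3/50+13/100→19/100; 19/100+19/100→19/50; 3/10+8/25→31/50; 19/50+31/50→1. L = 219/100 ≈ 2.1900.
Efficiency = H/L = 2.1285/2.1900 = 97.2%.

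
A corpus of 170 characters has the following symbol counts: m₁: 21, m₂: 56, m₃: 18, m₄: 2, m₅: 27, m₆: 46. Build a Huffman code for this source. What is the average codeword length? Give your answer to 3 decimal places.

2.359 bits/symbol

Probabilities are the counts divided by 170.
Repeatedly combine the two least-probable nodes; the expected code length is the sum of the merged weights.
merge 1/85 + 9/85 → 2/17
merge 2/17 + 21/170 → 41/170
merge 27/170 + 41/170 → 2/5
merge 23/85 + 28/85 → 3/5
merge 2/5 + 3/5 → 1
L = 2/17 + 41/170 + 2/5 + 3/5 + 1 = 401/170 ≈ 2.359 bits/symbol.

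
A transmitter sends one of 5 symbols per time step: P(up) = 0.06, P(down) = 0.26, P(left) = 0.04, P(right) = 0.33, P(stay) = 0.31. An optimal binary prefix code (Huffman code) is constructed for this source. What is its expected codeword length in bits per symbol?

Repeatedly combine the two least-probable nodes; the expected code length is the sum of the merged weights.
merge 1/25 + 3/50 → 1/10
merge 1/10 + 13/50 → 9/25
merge 31/100 + 33/100 → 16/25
merge 9/25 + 16/25 → 1
L = 1/10 + 9/25 + 16/25 + 1 = 21/10 = 2.1 bits/symbol.

2.1 bits/symbol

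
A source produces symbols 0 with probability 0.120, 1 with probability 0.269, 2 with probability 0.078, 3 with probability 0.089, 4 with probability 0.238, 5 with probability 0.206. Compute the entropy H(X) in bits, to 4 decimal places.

2.4367 bits

H = −Σ pᵢ log₂ pᵢ.
−0.120·log₂(0.120) = 0.3671
−0.269·log₂(0.269) = 0.5096
−0.078·log₂(0.078) = 0.2871
−0.089·log₂(0.089) = 0.3106
−0.238·log₂(0.238) = 0.4929
−0.206·log₂(0.206) = 0.4695
Sum ≈ 2.4367 → 2.4367 bits.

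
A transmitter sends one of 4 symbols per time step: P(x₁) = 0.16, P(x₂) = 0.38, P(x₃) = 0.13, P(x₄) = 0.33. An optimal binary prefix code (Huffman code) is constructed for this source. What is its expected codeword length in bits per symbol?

Repeatedly combine the two least-probable nodes; the expected code length is the sum of the merged weights.
merge 13/100 + 4/25 → 29/100
merge 29/100 + 33/100 → 31/50
merge 19/50 + 31/50 → 1
L = 29/100 + 31/50 + 1 = 191/100 = 1.91 bits/symbol.

1.91 bits/symbol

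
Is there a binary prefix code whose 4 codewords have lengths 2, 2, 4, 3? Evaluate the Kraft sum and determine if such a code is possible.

With common denominator 2^4 = 16: Σ 2^(−ℓᵢ) = 4/16 + 4/16 + 1/16 + 2/16 = 11/16 = 0.6875.
Kraft's inequality requires Σ ≤ 1; here Σ = 0.6875 ≤ 1, so such a prefix code exists.

0.6875; yes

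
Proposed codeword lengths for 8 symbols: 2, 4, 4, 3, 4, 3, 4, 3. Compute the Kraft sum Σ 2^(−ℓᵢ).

With common denominator 2^4 = 16: Σ 2^(−ℓᵢ) = 4/16 + 1/16 + 1/16 + 2/16 + 1/16 + 2/16 + 1/16 + 2/16 = 14/16 = 0.875.

0.875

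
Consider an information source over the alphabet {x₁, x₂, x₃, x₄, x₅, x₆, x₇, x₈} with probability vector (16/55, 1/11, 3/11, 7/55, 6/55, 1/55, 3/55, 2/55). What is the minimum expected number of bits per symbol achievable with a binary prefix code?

Repeatedly combine the two least-probable nodes; the expected code length is the sum of the merged weights.
merge 1/55 + 2/55 → 3/55
merge 3/55 + 3/55 → 6/55
merge 1/11 + 6/55 → 1/5
merge 6/55 + 7/55 → 13/55
merge 1/5 + 13/55 → 24/55
merge 3/11 + 16/55 → 31/55
merge 24/55 + 31/55 → 1
L = 3/55 + 6/55 + 1/5 + 13/55 + 24/55 + 31/55 + 1 = 13/5 = 2.6 bits/symbol.

2.6 bits/symbol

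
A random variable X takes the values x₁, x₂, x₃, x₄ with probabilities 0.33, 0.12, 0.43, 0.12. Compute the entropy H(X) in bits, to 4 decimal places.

1.7855 bits

H = −Σ pᵢ log₂ pᵢ.
−0.33·log₂(0.33) = 0.5278
−0.12·log₂(0.12) = 0.3671
−0.43·log₂(0.43) = 0.5236
−0.12·log₂(0.12) = 0.3671
Sum ≈ 1.7855 → 1.7855 bits.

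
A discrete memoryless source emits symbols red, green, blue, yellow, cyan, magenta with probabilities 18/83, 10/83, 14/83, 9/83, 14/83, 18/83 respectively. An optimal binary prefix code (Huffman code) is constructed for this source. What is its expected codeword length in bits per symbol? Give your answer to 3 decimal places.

2.566 bits/symbol

Repeatedly combine the two least-probable nodes; the expected code length is the sum of the merged weights.
merge 9/83 + 10/83 → 19/83
merge 14/83 + 14/83 → 28/83
merge 18/83 + 18/83 → 36/83
merge 19/83 + 28/83 → 47/83
merge 36/83 + 47/83 → 1
L = 19/83 + 28/83 + 36/83 + 47/83 + 1 = 213/83 ≈ 2.566 bits/symbol.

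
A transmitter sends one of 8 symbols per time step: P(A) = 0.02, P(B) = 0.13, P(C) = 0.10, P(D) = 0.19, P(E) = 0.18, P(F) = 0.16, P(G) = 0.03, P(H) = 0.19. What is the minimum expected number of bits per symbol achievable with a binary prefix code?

2.82 bits/symbol

Repeatedly combine the two least-probable nodes; the expected code length is the sum of the merged weights.
merge 1/50 + 3/100 → 1/20
merge 1/20 + 1/10 → 3/20
merge 13/100 + 3/20 → 7/25
merge 4/25 + 9/50 → 17/50
merge 19/100 + 19/100 → 19/50
merge 7/25 + 17/50 → 31/50
merge 19/50 + 31/50 → 1
L = 1/20 + 3/20 + 7/25 + 17/50 + 19/50 + 31/50 + 1 = 141/50 = 2.82 bits/symbol.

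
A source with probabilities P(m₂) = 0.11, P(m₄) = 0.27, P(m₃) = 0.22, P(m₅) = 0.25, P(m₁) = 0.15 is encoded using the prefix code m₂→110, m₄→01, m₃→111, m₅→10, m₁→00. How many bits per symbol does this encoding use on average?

2.33 bits/symbol

L̄ = Σ pᵢ·ℓᵢ = 0.11·3 + 0.27·2 + 0.22·3 + 0.25·2 + 0.15·2 = 2.33 bits/symbol.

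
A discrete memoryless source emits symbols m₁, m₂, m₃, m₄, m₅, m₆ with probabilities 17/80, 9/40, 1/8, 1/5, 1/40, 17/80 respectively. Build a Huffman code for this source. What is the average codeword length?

Repeatedly combine the two least-probable nodes; the expected code length is the sum of the merged weights.
merge 1/40 + 1/8 → 3/20
merge 3/20 + 1/5 → 7/20
merge 17/80 + 17/80 → 17/40
merge 9/40 + 7/20 → 23/40
merge 17/40 + 23/40 → 1
L = 3/20 + 7/20 + 17/40 + 23/40 + 1 = 5/2 = 2.5 bits/symbol.

2.5 bits/symbol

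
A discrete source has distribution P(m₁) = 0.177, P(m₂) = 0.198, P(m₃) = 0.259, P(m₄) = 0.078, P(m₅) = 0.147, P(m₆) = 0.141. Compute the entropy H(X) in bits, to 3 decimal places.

2.502 bits

H = −Σ pᵢ log₂ pᵢ.
−0.177·log₂(0.177) = 0.4422
−0.198·log₂(0.198) = 0.4626
−0.259·log₂(0.259) = 0.5048
−0.078·log₂(0.078) = 0.2871
−0.147·log₂(0.147) = 0.4066
−0.141·log₂(0.141) = 0.3985
Sum ≈ 2.5018 → 2.502 bits.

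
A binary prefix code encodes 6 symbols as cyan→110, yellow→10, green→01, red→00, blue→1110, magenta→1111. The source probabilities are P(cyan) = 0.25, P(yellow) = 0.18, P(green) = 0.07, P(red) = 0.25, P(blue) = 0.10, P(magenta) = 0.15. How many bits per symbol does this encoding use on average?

L̄ = Σ pᵢ·ℓᵢ = 0.25·3 + 0.18·2 + 0.07·2 + 0.25·2 + 0.10·4 + 0.15·4 = 2.75 bits/symbol.

2.75 bits/symbol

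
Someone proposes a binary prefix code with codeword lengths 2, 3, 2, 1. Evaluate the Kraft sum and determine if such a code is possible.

With common denominator 2^3 = 8: Σ 2^(−ℓᵢ) = 2/8 + 1/8 + 2/8 + 4/8 = 9/8 = 1.125.
Kraft's inequality requires Σ ≤ 1; here Σ = 1.125 > 1, so no such prefix code exists.

1.125; no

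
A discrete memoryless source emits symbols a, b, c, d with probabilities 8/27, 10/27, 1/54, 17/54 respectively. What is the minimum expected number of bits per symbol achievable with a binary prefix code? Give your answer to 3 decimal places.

1.944 bits/symbol

Repeatedly combine the two least-probable nodes; the expected code length is the sum of the merged weights.
merge 1/54 + 8/27 → 17/54
merge 17/54 + 17/54 → 17/27
merge 10/27 + 17/27 → 1
L = 17/54 + 17/27 + 1 = 35/18 ≈ 1.944 bits/symbol.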